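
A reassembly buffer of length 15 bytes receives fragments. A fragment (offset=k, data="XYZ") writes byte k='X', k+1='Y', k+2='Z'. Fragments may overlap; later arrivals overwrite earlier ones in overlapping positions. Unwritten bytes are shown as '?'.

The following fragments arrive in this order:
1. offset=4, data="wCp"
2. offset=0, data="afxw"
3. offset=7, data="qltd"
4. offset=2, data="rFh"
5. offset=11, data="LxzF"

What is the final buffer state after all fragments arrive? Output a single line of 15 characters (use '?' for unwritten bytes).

Fragment 1: offset=4 data="wCp" -> buffer=????wCp????????
Fragment 2: offset=0 data="afxw" -> buffer=afxwwCp????????
Fragment 3: offset=7 data="qltd" -> buffer=afxwwCpqltd????
Fragment 4: offset=2 data="rFh" -> buffer=afrFhCpqltd????
Fragment 5: offset=11 data="LxzF" -> buffer=afrFhCpqltdLxzF

Answer: afrFhCpqltdLxzF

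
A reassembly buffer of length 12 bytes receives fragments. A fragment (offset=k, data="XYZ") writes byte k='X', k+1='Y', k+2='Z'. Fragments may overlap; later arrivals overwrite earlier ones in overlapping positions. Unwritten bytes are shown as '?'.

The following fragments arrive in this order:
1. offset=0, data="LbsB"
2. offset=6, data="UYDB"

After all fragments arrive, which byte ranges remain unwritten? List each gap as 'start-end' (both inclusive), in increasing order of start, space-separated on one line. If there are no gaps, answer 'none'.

Answer: 4-5 10-11

Derivation:
Fragment 1: offset=0 len=4
Fragment 2: offset=6 len=4
Gaps: 4-5 10-11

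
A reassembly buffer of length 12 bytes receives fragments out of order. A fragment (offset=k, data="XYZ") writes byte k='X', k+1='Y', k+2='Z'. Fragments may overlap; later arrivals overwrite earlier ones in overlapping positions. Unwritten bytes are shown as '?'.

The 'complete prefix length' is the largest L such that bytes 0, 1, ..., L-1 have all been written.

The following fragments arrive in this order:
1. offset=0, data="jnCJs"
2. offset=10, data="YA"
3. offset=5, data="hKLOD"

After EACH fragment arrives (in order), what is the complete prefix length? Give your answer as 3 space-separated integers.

Answer: 5 5 12

Derivation:
Fragment 1: offset=0 data="jnCJs" -> buffer=jnCJs??????? -> prefix_len=5
Fragment 2: offset=10 data="YA" -> buffer=jnCJs?????YA -> prefix_len=5
Fragment 3: offset=5 data="hKLOD" -> buffer=jnCJshKLODYA -> prefix_len=12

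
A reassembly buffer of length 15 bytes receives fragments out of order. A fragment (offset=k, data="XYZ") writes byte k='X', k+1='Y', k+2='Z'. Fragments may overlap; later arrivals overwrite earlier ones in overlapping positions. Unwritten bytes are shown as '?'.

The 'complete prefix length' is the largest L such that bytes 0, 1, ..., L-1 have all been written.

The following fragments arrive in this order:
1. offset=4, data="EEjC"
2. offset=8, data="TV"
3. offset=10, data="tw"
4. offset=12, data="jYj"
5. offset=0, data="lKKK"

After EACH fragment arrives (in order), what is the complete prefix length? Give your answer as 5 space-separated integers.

Answer: 0 0 0 0 15

Derivation:
Fragment 1: offset=4 data="EEjC" -> buffer=????EEjC??????? -> prefix_len=0
Fragment 2: offset=8 data="TV" -> buffer=????EEjCTV????? -> prefix_len=0
Fragment 3: offset=10 data="tw" -> buffer=????EEjCTVtw??? -> prefix_len=0
Fragment 4: offset=12 data="jYj" -> buffer=????EEjCTVtwjYj -> prefix_len=0
Fragment 5: offset=0 data="lKKK" -> buffer=lKKKEEjCTVtwjYj -> prefix_len=15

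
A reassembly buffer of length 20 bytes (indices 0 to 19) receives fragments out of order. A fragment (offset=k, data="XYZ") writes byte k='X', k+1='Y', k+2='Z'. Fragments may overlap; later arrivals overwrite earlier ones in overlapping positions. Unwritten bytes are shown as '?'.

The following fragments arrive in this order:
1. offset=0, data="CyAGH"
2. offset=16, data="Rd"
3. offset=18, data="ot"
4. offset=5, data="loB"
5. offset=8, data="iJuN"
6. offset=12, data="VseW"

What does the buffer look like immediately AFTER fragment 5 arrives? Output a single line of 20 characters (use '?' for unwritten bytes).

Answer: CyAGHloBiJuN????Rdot

Derivation:
Fragment 1: offset=0 data="CyAGH" -> buffer=CyAGH???????????????
Fragment 2: offset=16 data="Rd" -> buffer=CyAGH???????????Rd??
Fragment 3: offset=18 data="ot" -> buffer=CyAGH???????????Rdot
Fragment 4: offset=5 data="loB" -> buffer=CyAGHloB????????Rdot
Fragment 5: offset=8 data="iJuN" -> buffer=CyAGHloBiJuN????Rdot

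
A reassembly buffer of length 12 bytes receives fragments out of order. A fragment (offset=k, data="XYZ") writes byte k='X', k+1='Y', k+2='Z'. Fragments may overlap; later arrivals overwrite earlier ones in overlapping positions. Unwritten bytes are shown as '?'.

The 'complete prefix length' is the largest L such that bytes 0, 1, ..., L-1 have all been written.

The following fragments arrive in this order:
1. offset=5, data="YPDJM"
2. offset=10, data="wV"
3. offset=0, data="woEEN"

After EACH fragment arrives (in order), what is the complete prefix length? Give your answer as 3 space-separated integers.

Answer: 0 0 12

Derivation:
Fragment 1: offset=5 data="YPDJM" -> buffer=?????YPDJM?? -> prefix_len=0
Fragment 2: offset=10 data="wV" -> buffer=?????YPDJMwV -> prefix_len=0
Fragment 3: offset=0 data="woEEN" -> buffer=woEENYPDJMwV -> prefix_len=12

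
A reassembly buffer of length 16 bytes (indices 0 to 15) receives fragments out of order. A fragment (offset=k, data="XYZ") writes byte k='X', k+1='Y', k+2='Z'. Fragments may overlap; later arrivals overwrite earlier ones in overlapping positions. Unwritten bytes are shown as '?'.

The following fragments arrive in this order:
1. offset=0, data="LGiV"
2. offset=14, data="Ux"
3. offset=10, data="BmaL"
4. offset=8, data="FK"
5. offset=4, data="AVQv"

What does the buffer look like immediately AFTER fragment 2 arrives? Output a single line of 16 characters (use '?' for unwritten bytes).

Fragment 1: offset=0 data="LGiV" -> buffer=LGiV????????????
Fragment 2: offset=14 data="Ux" -> buffer=LGiV??????????Ux

Answer: LGiV??????????Ux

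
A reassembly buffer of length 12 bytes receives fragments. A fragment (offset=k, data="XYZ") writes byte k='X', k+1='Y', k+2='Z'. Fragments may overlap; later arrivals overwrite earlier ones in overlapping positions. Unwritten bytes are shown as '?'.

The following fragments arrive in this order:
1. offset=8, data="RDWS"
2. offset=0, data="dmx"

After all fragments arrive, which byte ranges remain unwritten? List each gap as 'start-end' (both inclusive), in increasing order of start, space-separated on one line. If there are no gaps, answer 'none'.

Fragment 1: offset=8 len=4
Fragment 2: offset=0 len=3
Gaps: 3-7

Answer: 3-7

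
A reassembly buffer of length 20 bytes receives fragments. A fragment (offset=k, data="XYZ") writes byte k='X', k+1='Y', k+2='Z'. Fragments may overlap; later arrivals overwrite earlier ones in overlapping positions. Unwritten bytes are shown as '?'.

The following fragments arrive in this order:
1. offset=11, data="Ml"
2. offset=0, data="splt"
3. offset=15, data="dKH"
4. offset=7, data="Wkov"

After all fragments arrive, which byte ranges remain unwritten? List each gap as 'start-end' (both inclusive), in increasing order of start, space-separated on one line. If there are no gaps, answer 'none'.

Answer: 4-6 13-14 18-19

Derivation:
Fragment 1: offset=11 len=2
Fragment 2: offset=0 len=4
Fragment 3: offset=15 len=3
Fragment 4: offset=7 len=4
Gaps: 4-6 13-14 18-19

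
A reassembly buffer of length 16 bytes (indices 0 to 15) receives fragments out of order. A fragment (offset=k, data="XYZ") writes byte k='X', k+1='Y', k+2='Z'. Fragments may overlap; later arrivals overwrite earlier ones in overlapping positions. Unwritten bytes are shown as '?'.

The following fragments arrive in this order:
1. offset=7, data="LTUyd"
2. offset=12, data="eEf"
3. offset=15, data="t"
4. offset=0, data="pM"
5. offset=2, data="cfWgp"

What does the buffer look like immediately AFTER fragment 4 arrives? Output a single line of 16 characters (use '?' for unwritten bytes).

Fragment 1: offset=7 data="LTUyd" -> buffer=???????LTUyd????
Fragment 2: offset=12 data="eEf" -> buffer=???????LTUydeEf?
Fragment 3: offset=15 data="t" -> buffer=???????LTUydeEft
Fragment 4: offset=0 data="pM" -> buffer=pM?????LTUydeEft

Answer: pM?????LTUydeEft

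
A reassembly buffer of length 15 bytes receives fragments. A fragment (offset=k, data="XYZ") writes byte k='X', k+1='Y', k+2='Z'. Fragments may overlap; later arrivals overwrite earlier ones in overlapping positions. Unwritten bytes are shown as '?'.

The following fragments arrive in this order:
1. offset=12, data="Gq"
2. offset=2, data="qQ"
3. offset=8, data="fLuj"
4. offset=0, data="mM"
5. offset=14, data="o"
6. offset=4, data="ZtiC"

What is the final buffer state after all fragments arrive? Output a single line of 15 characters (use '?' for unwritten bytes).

Answer: mMqQZtiCfLujGqo

Derivation:
Fragment 1: offset=12 data="Gq" -> buffer=????????????Gq?
Fragment 2: offset=2 data="qQ" -> buffer=??qQ????????Gq?
Fragment 3: offset=8 data="fLuj" -> buffer=??qQ????fLujGq?
Fragment 4: offset=0 data="mM" -> buffer=mMqQ????fLujGq?
Fragment 5: offset=14 data="o" -> buffer=mMqQ????fLujGqo
Fragment 6: offset=4 data="ZtiC" -> buffer=mMqQZtiCfLujGqo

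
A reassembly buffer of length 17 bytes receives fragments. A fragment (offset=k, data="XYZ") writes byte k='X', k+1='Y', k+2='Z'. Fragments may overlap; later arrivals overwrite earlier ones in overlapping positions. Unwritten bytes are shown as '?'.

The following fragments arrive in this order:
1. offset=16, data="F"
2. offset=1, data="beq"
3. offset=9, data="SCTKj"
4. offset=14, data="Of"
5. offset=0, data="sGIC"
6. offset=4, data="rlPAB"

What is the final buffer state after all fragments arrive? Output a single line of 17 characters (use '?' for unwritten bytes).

Answer: sGICrlPABSCTKjOfF

Derivation:
Fragment 1: offset=16 data="F" -> buffer=????????????????F
Fragment 2: offset=1 data="beq" -> buffer=?beq????????????F
Fragment 3: offset=9 data="SCTKj" -> buffer=?beq?????SCTKj??F
Fragment 4: offset=14 data="Of" -> buffer=?beq?????SCTKjOfF
Fragment 5: offset=0 data="sGIC" -> buffer=sGIC?????SCTKjOfF
Fragment 6: offset=4 data="rlPAB" -> buffer=sGICrlPABSCTKjOfF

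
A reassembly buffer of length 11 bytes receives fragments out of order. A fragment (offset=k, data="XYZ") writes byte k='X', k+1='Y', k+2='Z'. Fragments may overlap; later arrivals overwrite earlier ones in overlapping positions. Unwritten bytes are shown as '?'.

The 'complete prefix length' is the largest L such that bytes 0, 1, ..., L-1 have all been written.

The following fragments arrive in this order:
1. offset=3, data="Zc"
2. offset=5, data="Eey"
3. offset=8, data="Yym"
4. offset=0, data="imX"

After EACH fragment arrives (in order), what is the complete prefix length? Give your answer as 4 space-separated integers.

Fragment 1: offset=3 data="Zc" -> buffer=???Zc?????? -> prefix_len=0
Fragment 2: offset=5 data="Eey" -> buffer=???ZcEey??? -> prefix_len=0
Fragment 3: offset=8 data="Yym" -> buffer=???ZcEeyYym -> prefix_len=0
Fragment 4: offset=0 data="imX" -> buffer=imXZcEeyYym -> prefix_len=11

Answer: 0 0 0 11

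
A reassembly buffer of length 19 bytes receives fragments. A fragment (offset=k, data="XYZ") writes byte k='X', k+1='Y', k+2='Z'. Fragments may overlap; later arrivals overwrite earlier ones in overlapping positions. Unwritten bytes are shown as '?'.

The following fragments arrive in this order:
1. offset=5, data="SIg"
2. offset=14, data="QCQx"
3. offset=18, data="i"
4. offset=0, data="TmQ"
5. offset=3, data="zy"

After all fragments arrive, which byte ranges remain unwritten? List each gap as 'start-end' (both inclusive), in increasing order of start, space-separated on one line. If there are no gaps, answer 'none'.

Fragment 1: offset=5 len=3
Fragment 2: offset=14 len=4
Fragment 3: offset=18 len=1
Fragment 4: offset=0 len=3
Fragment 5: offset=3 len=2
Gaps: 8-13

Answer: 8-13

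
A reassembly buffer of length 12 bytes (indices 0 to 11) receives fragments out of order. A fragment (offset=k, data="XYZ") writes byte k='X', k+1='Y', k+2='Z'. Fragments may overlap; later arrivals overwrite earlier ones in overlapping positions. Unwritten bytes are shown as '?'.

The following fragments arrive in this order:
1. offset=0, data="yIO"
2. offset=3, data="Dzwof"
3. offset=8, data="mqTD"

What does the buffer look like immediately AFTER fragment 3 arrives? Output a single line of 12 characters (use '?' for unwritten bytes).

Answer: yIODzwofmqTD

Derivation:
Fragment 1: offset=0 data="yIO" -> buffer=yIO?????????
Fragment 2: offset=3 data="Dzwof" -> buffer=yIODzwof????
Fragment 3: offset=8 data="mqTD" -> buffer=yIODzwofmqTD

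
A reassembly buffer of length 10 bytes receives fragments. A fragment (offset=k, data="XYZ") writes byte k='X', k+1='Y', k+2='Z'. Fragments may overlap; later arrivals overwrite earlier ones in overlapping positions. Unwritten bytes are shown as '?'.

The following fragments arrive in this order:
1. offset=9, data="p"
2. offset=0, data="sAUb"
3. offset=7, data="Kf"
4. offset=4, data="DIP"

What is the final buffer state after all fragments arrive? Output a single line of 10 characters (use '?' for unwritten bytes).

Fragment 1: offset=9 data="p" -> buffer=?????????p
Fragment 2: offset=0 data="sAUb" -> buffer=sAUb?????p
Fragment 3: offset=7 data="Kf" -> buffer=sAUb???Kfp
Fragment 4: offset=4 data="DIP" -> buffer=sAUbDIPKfp

Answer: sAUbDIPKfp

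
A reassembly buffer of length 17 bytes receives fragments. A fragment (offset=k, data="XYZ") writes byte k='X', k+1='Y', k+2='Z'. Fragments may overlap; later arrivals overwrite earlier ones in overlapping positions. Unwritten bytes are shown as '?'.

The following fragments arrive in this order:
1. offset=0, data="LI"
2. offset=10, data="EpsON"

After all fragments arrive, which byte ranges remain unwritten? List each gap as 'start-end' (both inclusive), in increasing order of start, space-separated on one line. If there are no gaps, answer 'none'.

Fragment 1: offset=0 len=2
Fragment 2: offset=10 len=5
Gaps: 2-9 15-16

Answer: 2-9 15-16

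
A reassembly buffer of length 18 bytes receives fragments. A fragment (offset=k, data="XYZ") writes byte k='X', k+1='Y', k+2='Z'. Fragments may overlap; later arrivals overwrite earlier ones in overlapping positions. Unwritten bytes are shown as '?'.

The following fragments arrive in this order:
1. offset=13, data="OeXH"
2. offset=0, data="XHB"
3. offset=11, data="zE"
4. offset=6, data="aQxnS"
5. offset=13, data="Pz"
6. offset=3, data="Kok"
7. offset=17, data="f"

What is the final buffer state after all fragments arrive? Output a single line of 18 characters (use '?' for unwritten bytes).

Answer: XHBKokaQxnSzEPzXHf

Derivation:
Fragment 1: offset=13 data="OeXH" -> buffer=?????????????OeXH?
Fragment 2: offset=0 data="XHB" -> buffer=XHB??????????OeXH?
Fragment 3: offset=11 data="zE" -> buffer=XHB????????zEOeXH?
Fragment 4: offset=6 data="aQxnS" -> buffer=XHB???aQxnSzEOeXH?
Fragment 5: offset=13 data="Pz" -> buffer=XHB???aQxnSzEPzXH?
Fragment 6: offset=3 data="Kok" -> buffer=XHBKokaQxnSzEPzXH?
Fragment 7: offset=17 data="f" -> buffer=XHBKokaQxnSzEPzXHf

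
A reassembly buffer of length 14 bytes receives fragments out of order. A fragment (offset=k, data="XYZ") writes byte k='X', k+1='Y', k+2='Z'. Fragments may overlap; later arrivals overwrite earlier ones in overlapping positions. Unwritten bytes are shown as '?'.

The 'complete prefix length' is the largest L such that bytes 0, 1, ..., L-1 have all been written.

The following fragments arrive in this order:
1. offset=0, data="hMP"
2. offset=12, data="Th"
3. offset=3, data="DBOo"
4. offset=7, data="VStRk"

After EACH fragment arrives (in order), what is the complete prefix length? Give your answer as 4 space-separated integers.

Fragment 1: offset=0 data="hMP" -> buffer=hMP??????????? -> prefix_len=3
Fragment 2: offset=12 data="Th" -> buffer=hMP?????????Th -> prefix_len=3
Fragment 3: offset=3 data="DBOo" -> buffer=hMPDBOo?????Th -> prefix_len=7
Fragment 4: offset=7 data="VStRk" -> buffer=hMPDBOoVStRkTh -> prefix_len=14

Answer: 3 3 7 14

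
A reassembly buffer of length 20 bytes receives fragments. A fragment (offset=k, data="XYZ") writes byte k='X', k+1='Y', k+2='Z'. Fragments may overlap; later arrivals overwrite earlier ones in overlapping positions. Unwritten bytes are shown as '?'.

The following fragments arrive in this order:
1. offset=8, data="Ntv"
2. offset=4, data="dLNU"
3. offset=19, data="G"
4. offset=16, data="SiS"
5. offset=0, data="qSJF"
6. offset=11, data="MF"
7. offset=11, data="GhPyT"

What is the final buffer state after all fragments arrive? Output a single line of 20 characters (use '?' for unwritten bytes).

Answer: qSJFdLNUNtvGhPyTSiSG

Derivation:
Fragment 1: offset=8 data="Ntv" -> buffer=????????Ntv?????????
Fragment 2: offset=4 data="dLNU" -> buffer=????dLNUNtv?????????
Fragment 3: offset=19 data="G" -> buffer=????dLNUNtv????????G
Fragment 4: offset=16 data="SiS" -> buffer=????dLNUNtv?????SiSG
Fragment 5: offset=0 data="qSJF" -> buffer=qSJFdLNUNtv?????SiSG
Fragment 6: offset=11 data="MF" -> buffer=qSJFdLNUNtvMF???SiSG
Fragment 7: offset=11 data="GhPyT" -> buffer=qSJFdLNUNtvGhPyTSiSG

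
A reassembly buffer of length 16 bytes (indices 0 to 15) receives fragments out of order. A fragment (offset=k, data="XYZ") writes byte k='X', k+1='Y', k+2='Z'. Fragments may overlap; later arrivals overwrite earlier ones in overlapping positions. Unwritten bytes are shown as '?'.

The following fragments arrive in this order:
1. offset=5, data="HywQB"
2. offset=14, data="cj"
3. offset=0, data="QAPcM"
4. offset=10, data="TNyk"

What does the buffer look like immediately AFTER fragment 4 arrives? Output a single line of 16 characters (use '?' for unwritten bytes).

Fragment 1: offset=5 data="HywQB" -> buffer=?????HywQB??????
Fragment 2: offset=14 data="cj" -> buffer=?????HywQB????cj
Fragment 3: offset=0 data="QAPcM" -> buffer=QAPcMHywQB????cj
Fragment 4: offset=10 data="TNyk" -> buffer=QAPcMHywQBTNykcj

Answer: QAPcMHywQBTNykcj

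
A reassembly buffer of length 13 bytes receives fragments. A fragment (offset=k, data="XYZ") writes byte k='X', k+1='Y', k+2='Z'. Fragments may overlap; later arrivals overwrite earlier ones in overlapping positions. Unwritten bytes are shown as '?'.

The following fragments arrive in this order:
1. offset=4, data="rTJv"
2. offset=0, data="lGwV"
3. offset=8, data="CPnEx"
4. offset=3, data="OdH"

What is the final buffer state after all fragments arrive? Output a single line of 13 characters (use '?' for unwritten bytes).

Answer: lGwOdHJvCPnEx

Derivation:
Fragment 1: offset=4 data="rTJv" -> buffer=????rTJv?????
Fragment 2: offset=0 data="lGwV" -> buffer=lGwVrTJv?????
Fragment 3: offset=8 data="CPnEx" -> buffer=lGwVrTJvCPnEx
Fragment 4: offset=3 data="OdH" -> buffer=lGwOdHJvCPnEx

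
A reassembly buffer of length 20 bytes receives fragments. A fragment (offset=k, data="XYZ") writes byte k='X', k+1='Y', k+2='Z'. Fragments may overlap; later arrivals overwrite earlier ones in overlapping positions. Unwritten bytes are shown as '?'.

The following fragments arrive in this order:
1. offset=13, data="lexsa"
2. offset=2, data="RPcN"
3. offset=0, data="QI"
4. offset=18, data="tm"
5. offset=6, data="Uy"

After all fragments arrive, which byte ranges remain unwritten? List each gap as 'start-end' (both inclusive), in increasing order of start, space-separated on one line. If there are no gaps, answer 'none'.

Answer: 8-12

Derivation:
Fragment 1: offset=13 len=5
Fragment 2: offset=2 len=4
Fragment 3: offset=0 len=2
Fragment 4: offset=18 len=2
Fragment 5: offset=6 len=2
Gaps: 8-12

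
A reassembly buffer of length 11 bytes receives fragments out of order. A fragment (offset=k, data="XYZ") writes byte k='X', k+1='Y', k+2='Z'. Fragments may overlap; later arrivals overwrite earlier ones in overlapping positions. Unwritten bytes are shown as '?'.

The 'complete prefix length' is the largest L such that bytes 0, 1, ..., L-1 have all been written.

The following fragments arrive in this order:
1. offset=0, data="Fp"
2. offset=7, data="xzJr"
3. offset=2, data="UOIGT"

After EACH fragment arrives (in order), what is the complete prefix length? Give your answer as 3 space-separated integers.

Fragment 1: offset=0 data="Fp" -> buffer=Fp????????? -> prefix_len=2
Fragment 2: offset=7 data="xzJr" -> buffer=Fp?????xzJr -> prefix_len=2
Fragment 3: offset=2 data="UOIGT" -> buffer=FpUOIGTxzJr -> prefix_len=11

Answer: 2 2 11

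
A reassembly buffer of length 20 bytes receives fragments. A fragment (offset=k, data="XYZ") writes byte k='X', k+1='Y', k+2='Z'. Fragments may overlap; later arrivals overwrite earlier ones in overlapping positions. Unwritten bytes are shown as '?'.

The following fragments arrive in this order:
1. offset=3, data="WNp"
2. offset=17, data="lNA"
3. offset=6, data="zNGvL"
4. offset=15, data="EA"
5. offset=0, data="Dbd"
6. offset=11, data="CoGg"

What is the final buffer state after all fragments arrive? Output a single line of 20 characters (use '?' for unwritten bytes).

Fragment 1: offset=3 data="WNp" -> buffer=???WNp??????????????
Fragment 2: offset=17 data="lNA" -> buffer=???WNp???????????lNA
Fragment 3: offset=6 data="zNGvL" -> buffer=???WNpzNGvL??????lNA
Fragment 4: offset=15 data="EA" -> buffer=???WNpzNGvL????EAlNA
Fragment 5: offset=0 data="Dbd" -> buffer=DbdWNpzNGvL????EAlNA
Fragment 6: offset=11 data="CoGg" -> buffer=DbdWNpzNGvLCoGgEAlNA

Answer: DbdWNpzNGvLCoGgEAlNA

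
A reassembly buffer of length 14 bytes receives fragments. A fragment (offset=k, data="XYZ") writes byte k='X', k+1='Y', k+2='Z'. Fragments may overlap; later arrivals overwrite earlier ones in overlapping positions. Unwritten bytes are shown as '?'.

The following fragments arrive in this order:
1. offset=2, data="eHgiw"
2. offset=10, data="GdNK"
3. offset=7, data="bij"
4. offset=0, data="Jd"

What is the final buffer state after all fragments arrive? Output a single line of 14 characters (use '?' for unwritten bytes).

Answer: JdeHgiwbijGdNK

Derivation:
Fragment 1: offset=2 data="eHgiw" -> buffer=??eHgiw???????
Fragment 2: offset=10 data="GdNK" -> buffer=??eHgiw???GdNK
Fragment 3: offset=7 data="bij" -> buffer=??eHgiwbijGdNK
Fragment 4: offset=0 data="Jd" -> buffer=JdeHgiwbijGdNK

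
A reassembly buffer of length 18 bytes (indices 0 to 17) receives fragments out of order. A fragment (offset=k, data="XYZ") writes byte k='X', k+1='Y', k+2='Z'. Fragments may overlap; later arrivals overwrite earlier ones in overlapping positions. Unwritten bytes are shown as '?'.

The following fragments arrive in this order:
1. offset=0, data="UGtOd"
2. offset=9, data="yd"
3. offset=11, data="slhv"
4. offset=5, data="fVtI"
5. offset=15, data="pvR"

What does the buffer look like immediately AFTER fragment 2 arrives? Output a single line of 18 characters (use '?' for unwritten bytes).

Fragment 1: offset=0 data="UGtOd" -> buffer=UGtOd?????????????
Fragment 2: offset=9 data="yd" -> buffer=UGtOd????yd???????

Answer: UGtOd????yd???????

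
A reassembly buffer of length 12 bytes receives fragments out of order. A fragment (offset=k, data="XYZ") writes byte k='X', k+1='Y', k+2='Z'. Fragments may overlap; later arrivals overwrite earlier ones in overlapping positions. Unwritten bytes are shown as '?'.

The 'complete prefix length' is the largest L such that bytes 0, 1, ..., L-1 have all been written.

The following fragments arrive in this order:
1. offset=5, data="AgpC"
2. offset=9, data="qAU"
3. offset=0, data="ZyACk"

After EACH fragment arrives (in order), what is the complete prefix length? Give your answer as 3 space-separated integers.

Answer: 0 0 12

Derivation:
Fragment 1: offset=5 data="AgpC" -> buffer=?????AgpC??? -> prefix_len=0
Fragment 2: offset=9 data="qAU" -> buffer=?????AgpCqAU -> prefix_len=0
Fragment 3: offset=0 data="ZyACk" -> buffer=ZyACkAgpCqAU -> prefix_len=12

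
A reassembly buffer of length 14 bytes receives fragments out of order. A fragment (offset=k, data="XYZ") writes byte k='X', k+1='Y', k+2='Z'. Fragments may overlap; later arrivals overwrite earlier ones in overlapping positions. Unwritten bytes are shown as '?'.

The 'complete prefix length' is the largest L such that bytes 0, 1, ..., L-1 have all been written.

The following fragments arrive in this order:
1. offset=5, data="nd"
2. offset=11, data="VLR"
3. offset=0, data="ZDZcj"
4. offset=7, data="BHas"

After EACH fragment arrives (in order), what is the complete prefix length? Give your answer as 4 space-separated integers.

Fragment 1: offset=5 data="nd" -> buffer=?????nd??????? -> prefix_len=0
Fragment 2: offset=11 data="VLR" -> buffer=?????nd????VLR -> prefix_len=0
Fragment 3: offset=0 data="ZDZcj" -> buffer=ZDZcjnd????VLR -> prefix_len=7
Fragment 4: offset=7 data="BHas" -> buffer=ZDZcjndBHasVLR -> prefix_len=14

Answer: 0 0 7 14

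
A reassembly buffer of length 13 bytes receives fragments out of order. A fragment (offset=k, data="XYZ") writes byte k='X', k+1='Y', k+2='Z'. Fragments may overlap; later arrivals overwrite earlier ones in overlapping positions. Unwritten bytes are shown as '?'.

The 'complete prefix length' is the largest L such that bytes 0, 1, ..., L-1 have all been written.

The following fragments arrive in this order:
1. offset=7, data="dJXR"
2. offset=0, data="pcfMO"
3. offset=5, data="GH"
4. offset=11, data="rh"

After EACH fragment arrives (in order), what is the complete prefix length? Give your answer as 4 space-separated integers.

Answer: 0 5 11 13

Derivation:
Fragment 1: offset=7 data="dJXR" -> buffer=???????dJXR?? -> prefix_len=0
Fragment 2: offset=0 data="pcfMO" -> buffer=pcfMO??dJXR?? -> prefix_len=5
Fragment 3: offset=5 data="GH" -> buffer=pcfMOGHdJXR?? -> prefix_len=11
Fragment 4: offset=11 data="rh" -> buffer=pcfMOGHdJXRrh -> prefix_len=13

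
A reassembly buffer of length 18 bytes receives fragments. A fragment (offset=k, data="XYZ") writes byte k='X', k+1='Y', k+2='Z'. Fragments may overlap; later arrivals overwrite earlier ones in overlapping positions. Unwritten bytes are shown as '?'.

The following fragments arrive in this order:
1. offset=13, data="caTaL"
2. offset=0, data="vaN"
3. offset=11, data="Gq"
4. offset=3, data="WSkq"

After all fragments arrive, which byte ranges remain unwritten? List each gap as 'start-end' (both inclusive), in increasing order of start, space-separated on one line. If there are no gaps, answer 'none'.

Answer: 7-10

Derivation:
Fragment 1: offset=13 len=5
Fragment 2: offset=0 len=3
Fragment 3: offset=11 len=2
Fragment 4: offset=3 len=4
Gaps: 7-10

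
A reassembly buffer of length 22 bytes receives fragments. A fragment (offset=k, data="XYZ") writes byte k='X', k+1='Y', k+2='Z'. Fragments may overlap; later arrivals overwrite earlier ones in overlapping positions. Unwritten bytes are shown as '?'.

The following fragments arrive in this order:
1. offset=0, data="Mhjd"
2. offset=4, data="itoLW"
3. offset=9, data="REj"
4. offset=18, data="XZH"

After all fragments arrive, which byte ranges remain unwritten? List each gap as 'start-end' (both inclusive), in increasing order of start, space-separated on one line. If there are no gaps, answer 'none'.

Answer: 12-17 21-21

Derivation:
Fragment 1: offset=0 len=4
Fragment 2: offset=4 len=5
Fragment 3: offset=9 len=3
Fragment 4: offset=18 len=3
Gaps: 12-17 21-21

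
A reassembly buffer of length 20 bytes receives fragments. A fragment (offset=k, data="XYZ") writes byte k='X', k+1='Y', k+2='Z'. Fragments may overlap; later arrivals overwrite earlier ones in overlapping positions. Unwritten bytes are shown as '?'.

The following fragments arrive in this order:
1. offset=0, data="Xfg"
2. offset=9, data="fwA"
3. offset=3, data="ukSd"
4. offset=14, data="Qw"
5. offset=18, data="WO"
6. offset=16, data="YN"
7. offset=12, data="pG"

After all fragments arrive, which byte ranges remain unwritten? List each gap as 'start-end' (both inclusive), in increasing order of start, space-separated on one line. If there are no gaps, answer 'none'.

Answer: 7-8

Derivation:
Fragment 1: offset=0 len=3
Fragment 2: offset=9 len=3
Fragment 3: offset=3 len=4
Fragment 4: offset=14 len=2
Fragment 5: offset=18 len=2
Fragment 6: offset=16 len=2
Fragment 7: offset=12 len=2
Gaps: 7-8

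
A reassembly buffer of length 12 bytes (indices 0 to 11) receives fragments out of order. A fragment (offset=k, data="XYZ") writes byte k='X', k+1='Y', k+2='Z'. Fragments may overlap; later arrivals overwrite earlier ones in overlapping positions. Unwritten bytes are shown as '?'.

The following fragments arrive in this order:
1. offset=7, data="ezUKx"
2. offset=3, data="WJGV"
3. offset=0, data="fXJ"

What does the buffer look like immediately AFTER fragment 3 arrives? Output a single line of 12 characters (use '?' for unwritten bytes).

Fragment 1: offset=7 data="ezUKx" -> buffer=???????ezUKx
Fragment 2: offset=3 data="WJGV" -> buffer=???WJGVezUKx
Fragment 3: offset=0 data="fXJ" -> buffer=fXJWJGVezUKx

Answer: fXJWJGVezUKx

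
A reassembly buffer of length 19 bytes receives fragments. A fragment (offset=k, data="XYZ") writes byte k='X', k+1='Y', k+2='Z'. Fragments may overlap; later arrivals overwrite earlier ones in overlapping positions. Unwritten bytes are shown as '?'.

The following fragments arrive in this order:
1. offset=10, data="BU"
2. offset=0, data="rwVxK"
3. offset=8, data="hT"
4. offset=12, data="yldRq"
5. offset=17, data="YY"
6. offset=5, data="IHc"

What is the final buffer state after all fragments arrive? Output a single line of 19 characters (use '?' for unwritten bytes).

Fragment 1: offset=10 data="BU" -> buffer=??????????BU???????
Fragment 2: offset=0 data="rwVxK" -> buffer=rwVxK?????BU???????
Fragment 3: offset=8 data="hT" -> buffer=rwVxK???hTBU???????
Fragment 4: offset=12 data="yldRq" -> buffer=rwVxK???hTBUyldRq??
Fragment 5: offset=17 data="YY" -> buffer=rwVxK???hTBUyldRqYY
Fragment 6: offset=5 data="IHc" -> buffer=rwVxKIHchTBUyldRqYY

Answer: rwVxKIHchTBUyldRqYY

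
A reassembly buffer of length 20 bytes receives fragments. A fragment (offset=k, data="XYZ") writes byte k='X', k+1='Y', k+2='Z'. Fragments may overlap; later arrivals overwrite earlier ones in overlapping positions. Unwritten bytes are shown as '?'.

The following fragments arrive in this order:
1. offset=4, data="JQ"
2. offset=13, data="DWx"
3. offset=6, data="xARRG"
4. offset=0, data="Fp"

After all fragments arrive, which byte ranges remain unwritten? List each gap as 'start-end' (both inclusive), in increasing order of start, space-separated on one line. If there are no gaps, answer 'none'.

Answer: 2-3 11-12 16-19

Derivation:
Fragment 1: offset=4 len=2
Fragment 2: offset=13 len=3
Fragment 3: offset=6 len=5
Fragment 4: offset=0 len=2
Gaps: 2-3 11-12 16-19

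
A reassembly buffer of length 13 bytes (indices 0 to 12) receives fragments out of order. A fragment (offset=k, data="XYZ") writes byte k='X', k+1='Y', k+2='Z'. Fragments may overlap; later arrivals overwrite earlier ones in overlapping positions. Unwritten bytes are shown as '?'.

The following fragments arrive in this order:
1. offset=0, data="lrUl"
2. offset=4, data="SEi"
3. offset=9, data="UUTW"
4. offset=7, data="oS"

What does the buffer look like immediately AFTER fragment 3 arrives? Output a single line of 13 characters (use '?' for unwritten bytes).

Fragment 1: offset=0 data="lrUl" -> buffer=lrUl?????????
Fragment 2: offset=4 data="SEi" -> buffer=lrUlSEi??????
Fragment 3: offset=9 data="UUTW" -> buffer=lrUlSEi??UUTW

Answer: lrUlSEi??UUTW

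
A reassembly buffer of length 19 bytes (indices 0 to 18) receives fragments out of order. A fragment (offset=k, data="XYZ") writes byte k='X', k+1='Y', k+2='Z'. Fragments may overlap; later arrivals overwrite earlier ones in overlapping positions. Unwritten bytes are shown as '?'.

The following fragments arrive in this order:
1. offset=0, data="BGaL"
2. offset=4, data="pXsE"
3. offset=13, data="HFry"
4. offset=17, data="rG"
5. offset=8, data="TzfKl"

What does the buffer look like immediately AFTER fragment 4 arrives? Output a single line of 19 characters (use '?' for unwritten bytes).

Fragment 1: offset=0 data="BGaL" -> buffer=BGaL???????????????
Fragment 2: offset=4 data="pXsE" -> buffer=BGaLpXsE???????????
Fragment 3: offset=13 data="HFry" -> buffer=BGaLpXsE?????HFry??
Fragment 4: offset=17 data="rG" -> buffer=BGaLpXsE?????HFryrG

Answer: BGaLpXsE?????HFryrG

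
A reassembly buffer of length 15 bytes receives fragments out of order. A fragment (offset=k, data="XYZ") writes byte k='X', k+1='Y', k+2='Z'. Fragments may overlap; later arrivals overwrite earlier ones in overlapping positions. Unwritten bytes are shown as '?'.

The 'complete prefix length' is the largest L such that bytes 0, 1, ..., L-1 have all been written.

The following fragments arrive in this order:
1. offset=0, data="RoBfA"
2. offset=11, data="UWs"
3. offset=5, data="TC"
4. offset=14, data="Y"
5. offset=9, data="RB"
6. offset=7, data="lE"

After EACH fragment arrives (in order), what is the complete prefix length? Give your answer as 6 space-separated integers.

Fragment 1: offset=0 data="RoBfA" -> buffer=RoBfA?????????? -> prefix_len=5
Fragment 2: offset=11 data="UWs" -> buffer=RoBfA??????UWs? -> prefix_len=5
Fragment 3: offset=5 data="TC" -> buffer=RoBfATC????UWs? -> prefix_len=7
Fragment 4: offset=14 data="Y" -> buffer=RoBfATC????UWsY -> prefix_len=7
Fragment 5: offset=9 data="RB" -> buffer=RoBfATC??RBUWsY -> prefix_len=7
Fragment 6: offset=7 data="lE" -> buffer=RoBfATClERBUWsY -> prefix_len=15

Answer: 5 5 7 7 7 15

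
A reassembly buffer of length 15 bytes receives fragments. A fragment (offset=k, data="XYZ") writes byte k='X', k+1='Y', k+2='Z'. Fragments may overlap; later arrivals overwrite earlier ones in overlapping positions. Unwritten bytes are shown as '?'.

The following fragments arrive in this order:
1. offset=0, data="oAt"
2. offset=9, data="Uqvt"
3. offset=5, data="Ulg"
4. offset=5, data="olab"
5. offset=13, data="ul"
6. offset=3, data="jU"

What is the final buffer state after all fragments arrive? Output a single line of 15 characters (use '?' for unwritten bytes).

Fragment 1: offset=0 data="oAt" -> buffer=oAt????????????
Fragment 2: offset=9 data="Uqvt" -> buffer=oAt??????Uqvt??
Fragment 3: offset=5 data="Ulg" -> buffer=oAt??Ulg?Uqvt??
Fragment 4: offset=5 data="olab" -> buffer=oAt??olabUqvt??
Fragment 5: offset=13 data="ul" -> buffer=oAt??olabUqvtul
Fragment 6: offset=3 data="jU" -> buffer=oAtjUolabUqvtul

Answer: oAtjUolabUqvtul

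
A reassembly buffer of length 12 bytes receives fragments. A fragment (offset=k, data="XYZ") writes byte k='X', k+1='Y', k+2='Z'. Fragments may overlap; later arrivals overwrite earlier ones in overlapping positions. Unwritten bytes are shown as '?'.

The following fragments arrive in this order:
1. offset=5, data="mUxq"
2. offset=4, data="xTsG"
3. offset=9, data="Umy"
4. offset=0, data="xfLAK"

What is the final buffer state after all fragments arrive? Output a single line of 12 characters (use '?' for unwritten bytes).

Answer: xfLAKTsGqUmy

Derivation:
Fragment 1: offset=5 data="mUxq" -> buffer=?????mUxq???
Fragment 2: offset=4 data="xTsG" -> buffer=????xTsGq???
Fragment 3: offset=9 data="Umy" -> buffer=????xTsGqUmy
Fragment 4: offset=0 data="xfLAK" -> buffer=xfLAKTsGqUmy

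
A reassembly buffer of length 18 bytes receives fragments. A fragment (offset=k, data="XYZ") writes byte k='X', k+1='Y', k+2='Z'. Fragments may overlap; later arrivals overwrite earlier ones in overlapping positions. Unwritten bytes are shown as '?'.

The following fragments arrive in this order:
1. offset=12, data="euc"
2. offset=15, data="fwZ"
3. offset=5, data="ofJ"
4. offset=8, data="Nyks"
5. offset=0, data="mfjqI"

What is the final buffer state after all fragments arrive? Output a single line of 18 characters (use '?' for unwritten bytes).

Answer: mfjqIofJNykseucfwZ

Derivation:
Fragment 1: offset=12 data="euc" -> buffer=????????????euc???
Fragment 2: offset=15 data="fwZ" -> buffer=????????????eucfwZ
Fragment 3: offset=5 data="ofJ" -> buffer=?????ofJ????eucfwZ
Fragment 4: offset=8 data="Nyks" -> buffer=?????ofJNykseucfwZ
Fragment 5: offset=0 data="mfjqI" -> buffer=mfjqIofJNykseucfwZ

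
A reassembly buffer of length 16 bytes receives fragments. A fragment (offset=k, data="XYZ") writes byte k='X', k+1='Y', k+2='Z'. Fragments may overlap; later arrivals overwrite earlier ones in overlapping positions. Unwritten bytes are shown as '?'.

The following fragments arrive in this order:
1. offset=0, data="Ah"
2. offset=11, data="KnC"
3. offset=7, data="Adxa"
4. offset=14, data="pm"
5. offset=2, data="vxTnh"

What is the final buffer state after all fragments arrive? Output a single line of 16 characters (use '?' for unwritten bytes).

Answer: AhvxTnhAdxaKnCpm

Derivation:
Fragment 1: offset=0 data="Ah" -> buffer=Ah??????????????
Fragment 2: offset=11 data="KnC" -> buffer=Ah?????????KnC??
Fragment 3: offset=7 data="Adxa" -> buffer=Ah?????AdxaKnC??
Fragment 4: offset=14 data="pm" -> buffer=Ah?????AdxaKnCpm
Fragment 5: offset=2 data="vxTnh" -> buffer=AhvxTnhAdxaKnCpm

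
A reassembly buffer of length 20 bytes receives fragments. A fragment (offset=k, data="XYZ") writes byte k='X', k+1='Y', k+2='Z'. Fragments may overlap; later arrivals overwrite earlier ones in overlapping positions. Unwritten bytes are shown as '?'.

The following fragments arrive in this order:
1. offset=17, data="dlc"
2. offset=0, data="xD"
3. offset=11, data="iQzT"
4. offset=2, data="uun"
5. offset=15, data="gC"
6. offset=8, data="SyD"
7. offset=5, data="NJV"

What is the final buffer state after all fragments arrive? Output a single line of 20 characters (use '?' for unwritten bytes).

Fragment 1: offset=17 data="dlc" -> buffer=?????????????????dlc
Fragment 2: offset=0 data="xD" -> buffer=xD???????????????dlc
Fragment 3: offset=11 data="iQzT" -> buffer=xD?????????iQzT??dlc
Fragment 4: offset=2 data="uun" -> buffer=xDuun??????iQzT??dlc
Fragment 5: offset=15 data="gC" -> buffer=xDuun??????iQzTgCdlc
Fragment 6: offset=8 data="SyD" -> buffer=xDuun???SyDiQzTgCdlc
Fragment 7: offset=5 data="NJV" -> buffer=xDuunNJVSyDiQzTgCdlc

Answer: xDuunNJVSyDiQzTgCdlc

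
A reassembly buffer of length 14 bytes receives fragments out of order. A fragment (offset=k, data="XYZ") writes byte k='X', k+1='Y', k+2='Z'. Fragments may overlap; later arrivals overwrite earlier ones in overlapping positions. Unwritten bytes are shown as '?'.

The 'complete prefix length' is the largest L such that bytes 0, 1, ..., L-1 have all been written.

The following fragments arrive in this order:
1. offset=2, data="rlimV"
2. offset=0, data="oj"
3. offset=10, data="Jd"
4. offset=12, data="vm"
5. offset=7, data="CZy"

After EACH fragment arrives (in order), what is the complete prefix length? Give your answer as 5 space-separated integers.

Answer: 0 7 7 7 14

Derivation:
Fragment 1: offset=2 data="rlimV" -> buffer=??rlimV??????? -> prefix_len=0
Fragment 2: offset=0 data="oj" -> buffer=ojrlimV??????? -> prefix_len=7
Fragment 3: offset=10 data="Jd" -> buffer=ojrlimV???Jd?? -> prefix_len=7
Fragment 4: offset=12 data="vm" -> buffer=ojrlimV???Jdvm -> prefix_len=7
Fragment 5: offset=7 data="CZy" -> buffer=ojrlimVCZyJdvm -> prefix_len=14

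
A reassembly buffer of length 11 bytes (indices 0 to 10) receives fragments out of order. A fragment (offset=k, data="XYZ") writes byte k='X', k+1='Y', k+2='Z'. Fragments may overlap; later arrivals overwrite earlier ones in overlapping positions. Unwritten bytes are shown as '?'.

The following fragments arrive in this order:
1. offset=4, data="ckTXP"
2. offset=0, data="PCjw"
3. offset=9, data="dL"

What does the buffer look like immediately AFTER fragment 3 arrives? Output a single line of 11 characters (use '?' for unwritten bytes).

Answer: PCjwckTXPdL

Derivation:
Fragment 1: offset=4 data="ckTXP" -> buffer=????ckTXP??
Fragment 2: offset=0 data="PCjw" -> buffer=PCjwckTXP??
Fragment 3: offset=9 data="dL" -> buffer=PCjwckTXPdL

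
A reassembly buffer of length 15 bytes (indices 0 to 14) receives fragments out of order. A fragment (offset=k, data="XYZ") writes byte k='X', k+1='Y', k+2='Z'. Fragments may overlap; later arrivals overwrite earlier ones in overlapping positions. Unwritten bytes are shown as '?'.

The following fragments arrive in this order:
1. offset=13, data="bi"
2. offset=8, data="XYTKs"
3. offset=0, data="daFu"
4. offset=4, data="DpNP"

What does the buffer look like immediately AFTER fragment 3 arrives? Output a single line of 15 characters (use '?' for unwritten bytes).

Fragment 1: offset=13 data="bi" -> buffer=?????????????bi
Fragment 2: offset=8 data="XYTKs" -> buffer=????????XYTKsbi
Fragment 3: offset=0 data="daFu" -> buffer=daFu????XYTKsbi

Answer: daFu????XYTKsbi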